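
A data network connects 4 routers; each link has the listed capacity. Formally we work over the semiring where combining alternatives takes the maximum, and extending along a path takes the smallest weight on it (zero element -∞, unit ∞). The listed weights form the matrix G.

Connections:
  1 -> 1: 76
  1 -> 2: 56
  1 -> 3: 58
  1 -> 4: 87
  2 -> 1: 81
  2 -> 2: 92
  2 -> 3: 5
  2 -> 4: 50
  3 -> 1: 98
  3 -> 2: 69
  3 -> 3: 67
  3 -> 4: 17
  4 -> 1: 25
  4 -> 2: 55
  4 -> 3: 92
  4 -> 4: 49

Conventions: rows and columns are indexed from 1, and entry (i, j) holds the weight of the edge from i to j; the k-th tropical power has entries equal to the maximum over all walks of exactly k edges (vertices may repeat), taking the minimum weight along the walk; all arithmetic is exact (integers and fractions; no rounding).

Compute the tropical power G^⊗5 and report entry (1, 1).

G^⊗2:
  [76, 58, 87, 76]
  [81, 92, 58, 81]
  [76, 69, 67, 87]
  [92, 69, 67, 50]
G^⊗3:
  [87, 69, 76, 76]
  [81, 92, 81, 81]
  [76, 69, 87, 76]
  [76, 69, 67, 87]
G^⊗4:
  [76, 69, 76, 87]
  [81, 92, 81, 81]
  [87, 69, 76, 76]
  [76, 69, 87, 76]
G^⊗5:
  [76, 69, 87, 76]
  [81, 92, 81, 81]
  [76, 69, 76, 87]
  [87, 69, 76, 76]
Key observation: the optimum is the walk 1->1->1->4->3->1, with weight 76 min 76 min 87 min 92 min 98 = 76.
Optimal value attained by: walk 1->1->1->4->3->1.
Answer: (G^⊗5)[1][1] = 76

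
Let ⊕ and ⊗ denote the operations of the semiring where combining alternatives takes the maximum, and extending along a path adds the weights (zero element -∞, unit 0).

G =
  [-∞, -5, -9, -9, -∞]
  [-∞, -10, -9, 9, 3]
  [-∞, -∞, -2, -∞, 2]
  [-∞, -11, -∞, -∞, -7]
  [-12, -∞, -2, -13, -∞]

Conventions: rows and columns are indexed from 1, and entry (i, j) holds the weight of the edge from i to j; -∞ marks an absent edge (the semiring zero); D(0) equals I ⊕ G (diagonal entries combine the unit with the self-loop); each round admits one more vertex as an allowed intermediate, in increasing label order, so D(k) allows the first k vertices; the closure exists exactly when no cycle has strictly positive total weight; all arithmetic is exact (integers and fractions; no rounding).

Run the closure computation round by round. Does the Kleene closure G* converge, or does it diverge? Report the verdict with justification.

D(0):
  [0, -5, -9, -9, -∞]
  [-∞, 0, -9, 9, 3]
  [-∞, -∞, 0, -∞, 2]
  [-∞, -11, -∞, 0, -7]
  [-12, -∞, -2, -13, 0]
D(1):
  [0, -5, -9, -9, -∞]
  [-∞, 0, -9, 9, 3]
  [-∞, -∞, 0, -∞, 2]
  [-∞, -11, -∞, 0, -7]
  [-12, -17, -2, -13, 0]
D(2):
  [0, -5, -9, 4, -2]
  [-∞, 0, -9, 9, 3]
  [-∞, -∞, 0, -∞, 2]
  [-∞, -11, -20, 0, -7]
  [-12, -17, -2, -8, 0]
D(3):
  [0, -5, -9, 4, -2]
  [-∞, 0, -9, 9, 3]
  [-∞, -∞, 0, -∞, 2]
  [-∞, -11, -20, 0, -7]
  [-12, -17, -2, -8, 0]
D(4):
  [0, -5, -9, 4, -2]
  [-∞, 0, -9, 9, 3]
  [-∞, -∞, 0, -∞, 2]
  [-∞, -11, -20, 0, -7]
  [-12, -17, -2, -8, 0]
D(5):
  [0, -5, -4, 4, -2]
  [-9, 0, 1, 9, 3]
  [-10, -15, 0, -6, 2]
  [-19, -11, -9, 0, -7]
  [-12, -17, -2, -8, 0]
Key observation: every diagonal entry stays at the unit through all rounds, so no improving cycle exists.
Answer: CONVERGES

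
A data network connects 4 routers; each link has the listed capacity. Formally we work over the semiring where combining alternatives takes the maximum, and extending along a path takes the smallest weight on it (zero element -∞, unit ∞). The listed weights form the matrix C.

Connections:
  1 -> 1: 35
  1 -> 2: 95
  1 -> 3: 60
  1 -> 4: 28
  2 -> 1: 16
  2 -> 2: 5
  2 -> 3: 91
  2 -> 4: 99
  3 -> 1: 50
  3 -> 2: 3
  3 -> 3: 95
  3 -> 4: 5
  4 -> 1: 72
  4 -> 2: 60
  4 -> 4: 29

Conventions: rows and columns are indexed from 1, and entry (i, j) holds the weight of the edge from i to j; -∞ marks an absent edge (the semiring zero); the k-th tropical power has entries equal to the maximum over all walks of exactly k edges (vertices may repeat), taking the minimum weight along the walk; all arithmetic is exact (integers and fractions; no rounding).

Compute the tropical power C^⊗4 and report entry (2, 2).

C^⊗2:
  [50, 35, 91, 95]
  [72, 60, 91, 29]
  [50, 50, 95, 28]
  [35, 72, 60, 60]
C^⊗3:
  [72, 60, 91, 35]
  [50, 72, 91, 60]
  [50, 50, 95, 50]
  [60, 60, 72, 72]
C^⊗4:
  [50, 72, 91, 60]
  [60, 60, 91, 72]
  [50, 50, 95, 50]
  [72, 60, 72, 60]
Key observation: the optimum is the walk 2->4->2->4->2, with weight 99 min 60 min 99 min 60 = 60.
Optimal value attained by: walk 2->4->2->4->2.
Answer: (C^⊗4)[2][2] = 60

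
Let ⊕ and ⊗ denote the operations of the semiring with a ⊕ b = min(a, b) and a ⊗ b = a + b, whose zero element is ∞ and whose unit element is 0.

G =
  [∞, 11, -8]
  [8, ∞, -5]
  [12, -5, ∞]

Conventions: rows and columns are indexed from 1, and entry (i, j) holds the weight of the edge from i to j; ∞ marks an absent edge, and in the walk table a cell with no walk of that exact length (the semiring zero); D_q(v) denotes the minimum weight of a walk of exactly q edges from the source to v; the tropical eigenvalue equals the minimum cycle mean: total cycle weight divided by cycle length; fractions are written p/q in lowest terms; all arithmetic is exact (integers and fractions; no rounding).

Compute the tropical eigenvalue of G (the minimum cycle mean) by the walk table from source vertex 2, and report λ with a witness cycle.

q=0: [∞, 0, ∞]
q=1: [8, ∞, -5]
q=2: [7, -10, 0]
q=3: [-2, -5, -15]
Optimal cycle mean attained by: cycle 2->3->2, total (-5) + (-5), length 2.
Answer: λ = -5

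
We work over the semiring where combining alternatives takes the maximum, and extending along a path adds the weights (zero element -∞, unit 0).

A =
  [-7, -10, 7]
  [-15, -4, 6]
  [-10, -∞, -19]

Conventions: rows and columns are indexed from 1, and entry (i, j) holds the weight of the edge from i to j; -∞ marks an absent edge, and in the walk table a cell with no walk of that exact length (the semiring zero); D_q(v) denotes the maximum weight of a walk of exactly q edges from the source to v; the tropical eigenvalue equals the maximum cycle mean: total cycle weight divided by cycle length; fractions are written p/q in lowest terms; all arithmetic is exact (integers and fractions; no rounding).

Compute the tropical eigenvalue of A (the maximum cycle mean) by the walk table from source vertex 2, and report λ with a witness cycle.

q=0: [-∞, 0, -∞]
q=1: [-15, -4, 6]
q=2: [-4, -8, 2]
q=3: [-8, -12, 3]
Optimal cycle mean attained by: cycle 1->3->1, total 7 + (-10), length 2.
Answer: λ = -3/2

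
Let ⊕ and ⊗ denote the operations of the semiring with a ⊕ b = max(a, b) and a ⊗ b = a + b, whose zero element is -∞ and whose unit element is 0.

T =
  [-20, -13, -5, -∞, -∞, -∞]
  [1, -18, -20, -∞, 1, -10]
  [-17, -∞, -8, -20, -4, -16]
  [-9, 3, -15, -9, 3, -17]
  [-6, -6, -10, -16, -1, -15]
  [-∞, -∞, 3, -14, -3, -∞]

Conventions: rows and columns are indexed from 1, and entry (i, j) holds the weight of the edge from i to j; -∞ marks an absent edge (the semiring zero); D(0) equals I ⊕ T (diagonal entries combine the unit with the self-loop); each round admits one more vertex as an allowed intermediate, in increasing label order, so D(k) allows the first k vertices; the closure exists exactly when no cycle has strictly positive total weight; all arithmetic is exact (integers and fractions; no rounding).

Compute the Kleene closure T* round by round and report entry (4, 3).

D(0):
  [0, -13, -5, -∞, -∞, -∞]
  [1, 0, -20, -∞, 1, -10]
  [-17, -∞, 0, -20, -4, -16]
  [-9, 3, -15, 0, 3, -17]
  [-6, -6, -10, -16, 0, -15]
  [-∞, -∞, 3, -14, -3, 0]
D(1):
  [0, -13, -5, -∞, -∞, -∞]
  [1, 0, -4, -∞, 1, -10]
  [-17, -30, 0, -20, -4, -16]
  [-9, 3, -14, 0, 3, -17]
  [-6, -6, -10, -16, 0, -15]
  [-∞, -∞, 3, -14, -3, 0]
D(2):
  [0, -13, -5, -∞, -12, -23]
  [1, 0, -4, -∞, 1, -10]
  [-17, -30, 0, -20, -4, -16]
  [4, 3, -1, 0, 4, -7]
  [-5, -6, -10, -16, 0, -15]
  [-∞, -∞, 3, -14, -3, 0]
D(3):
  [0, -13, -5, -25, -9, -21]
  [1, 0, -4, -24, 1, -10]
  [-17, -30, 0, -20, -4, -16]
  [4, 3, -1, 0, 4, -7]
  [-5, -6, -10, -16, 0, -15]
  [-14, -27, 3, -14, -1, 0]
D(4):
  [0, -13, -5, -25, -9, -21]
  [1, 0, -4, -24, 1, -10]
  [-16, -17, 0, -20, -4, -16]
  [4, 3, -1, 0, 4, -7]
  [-5, -6, -10, -16, 0, -15]
  [-10, -11, 3, -14, -1, 0]
D(5):
  [0, -13, -5, -25, -9, -21]
  [1, 0, -4, -15, 1, -10]
  [-9, -10, 0, -20, -4, -16]
  [4, 3, -1, 0, 4, -7]
  [-5, -6, -10, -16, 0, -15]
  [-6, -7, 3, -14, -1, 0]
D(6):
  [0, -13, -5, -25, -9, -21]
  [1, 0, -4, -15, 1, -10]
  [-9, -10, 0, -20, -4, -16]
  [4, 3, -1, 0, 4, -7]
  [-5, -6, -10, -16, 0, -15]
  [-6, -7, 3, -14, -1, 0]
Answer: T*[4][3] = -1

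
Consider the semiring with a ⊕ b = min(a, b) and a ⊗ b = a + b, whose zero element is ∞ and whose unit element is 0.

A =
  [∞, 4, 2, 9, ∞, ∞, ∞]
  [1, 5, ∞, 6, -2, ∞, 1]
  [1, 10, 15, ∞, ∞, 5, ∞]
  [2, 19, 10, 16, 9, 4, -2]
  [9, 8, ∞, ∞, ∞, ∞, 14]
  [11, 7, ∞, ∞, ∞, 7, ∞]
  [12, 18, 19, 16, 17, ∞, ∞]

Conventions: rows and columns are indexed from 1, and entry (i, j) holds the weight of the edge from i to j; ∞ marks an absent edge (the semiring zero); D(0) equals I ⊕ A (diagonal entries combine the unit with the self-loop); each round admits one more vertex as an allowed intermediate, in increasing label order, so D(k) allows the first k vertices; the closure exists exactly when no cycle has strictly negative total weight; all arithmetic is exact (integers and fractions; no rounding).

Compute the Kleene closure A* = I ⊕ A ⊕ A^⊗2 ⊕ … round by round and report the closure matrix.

D(0):
  [0, 4, 2, 9, ∞, ∞, ∞]
  [1, 0, ∞, 6, -2, ∞, 1]
  [1, 10, 0, ∞, ∞, 5, ∞]
  [2, 19, 10, 0, 9, 4, -2]
  [9, 8, ∞, ∞, 0, ∞, 14]
  [11, 7, ∞, ∞, ∞, 0, ∞]
  [12, 18, 19, 16, 17, ∞, 0]
D(1):
  [0, 4, 2, 9, ∞, ∞, ∞]
  [1, 0, 3, 6, -2, ∞, 1]
  [1, 5, 0, 10, ∞, 5, ∞]
  [2, 6, 4, 0, 9, 4, -2]
  [9, 8, 11, 18, 0, ∞, 14]
  [11, 7, 13, 20, ∞, 0, ∞]
  [12, 16, 14, 16, 17, ∞, 0]
D(2):
  [0, 4, 2, 9, 2, ∞, 5]
  [1, 0, 3, 6, -2, ∞, 1]
  [1, 5, 0, 10, 3, 5, 6]
  [2, 6, 4, 0, 4, 4, -2]
  [9, 8, 11, 14, 0, ∞, 9]
  [8, 7, 10, 13, 5, 0, 8]
  [12, 16, 14, 16, 14, ∞, 0]
D(3):
  [0, 4, 2, 9, 2, 7, 5]
  [1, 0, 3, 6, -2, 8, 1]
  [1, 5, 0, 10, 3, 5, 6]
  [2, 6, 4, 0, 4, 4, -2]
  [9, 8, 11, 14, 0, 16, 9]
  [8, 7, 10, 13, 5, 0, 8]
  [12, 16, 14, 16, 14, 19, 0]
D(4):
  [0, 4, 2, 9, 2, 7, 5]
  [1, 0, 3, 6, -2, 8, 1]
  [1, 5, 0, 10, 3, 5, 6]
  [2, 6, 4, 0, 4, 4, -2]
  [9, 8, 11, 14, 0, 16, 9]
  [8, 7, 10, 13, 5, 0, 8]
  [12, 16, 14, 16, 14, 19, 0]
D(5):
  [0, 4, 2, 9, 2, 7, 5]
  [1, 0, 3, 6, -2, 8, 1]
  [1, 5, 0, 10, 3, 5, 6]
  [2, 6, 4, 0, 4, 4, -2]
  [9, 8, 11, 14, 0, 16, 9]
  [8, 7, 10, 13, 5, 0, 8]
  [12, 16, 14, 16, 14, 19, 0]
D(6):
  [0, 4, 2, 9, 2, 7, 5]
  [1, 0, 3, 6, -2, 8, 1]
  [1, 5, 0, 10, 3, 5, 6]
  [2, 6, 4, 0, 4, 4, -2]
  [9, 8, 11, 14, 0, 16, 9]
  [8, 7, 10, 13, 5, 0, 8]
  [12, 16, 14, 16, 14, 19, 0]
D(7):
  [0, 4, 2, 9, 2, 7, 5]
  [1, 0, 3, 6, -2, 8, 1]
  [1, 5, 0, 10, 3, 5, 6]
  [2, 6, 4, 0, 4, 4, -2]
  [9, 8, 11, 14, 0, 16, 9]
  [8, 7, 10, 13, 5, 0, 8]
  [12, 16, 14, 16, 14, 19, 0]
Answer: A* = [[0, 4, 2, 9, 2, 7, 5], [1, 0, 3, 6, -2, 8, 1], [1, 5, 0, 10, 3, 5, 6], [2, 6, 4, 0, 4, 4, -2], [9, 8, 11, 14, 0, 16, 9], [8, 7, 10, 13, 5, 0, 8], [12, 16, 14, 16, 14, 19, 0]]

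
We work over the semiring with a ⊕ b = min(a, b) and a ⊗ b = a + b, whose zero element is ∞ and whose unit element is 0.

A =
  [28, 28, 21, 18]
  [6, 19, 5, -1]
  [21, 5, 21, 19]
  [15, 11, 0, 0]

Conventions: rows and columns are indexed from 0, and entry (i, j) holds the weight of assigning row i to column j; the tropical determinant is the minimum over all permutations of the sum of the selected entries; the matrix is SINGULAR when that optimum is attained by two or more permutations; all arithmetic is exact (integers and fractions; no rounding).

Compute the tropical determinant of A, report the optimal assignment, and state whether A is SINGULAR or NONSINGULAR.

σ = (0, 1, 2, 3): 28 + 19 + 21 + 0 = 68
σ = (0, 1, 3, 2): 28 + 19 + 19 + 0 = 66
σ = (0, 2, 1, 3): 28 + 5 + 5 + 0 = 38
σ = (0, 2, 3, 1): 28 + 5 + 19 + 11 = 63
σ = (0, 3, 1, 2): 28 + (-1) + 5 + 0 = 32
σ = (0, 3, 2, 1): 28 + (-1) + 21 + 11 = 59
σ = (1, 0, 2, 3): 28 + 6 + 21 + 0 = 55
σ = (1, 0, 3, 2): 28 + 6 + 19 + 0 = 53
σ = (1, 2, 0, 3): 28 + 5 + 21 + 0 = 54
σ = (1, 2, 3, 0): 28 + 5 + 19 + 15 = 67
σ = (1, 3, 0, 2): 28 + (-1) + 21 + 0 = 48
σ = (1, 3, 2, 0): 28 + (-1) + 21 + 15 = 63
σ = (2, 0, 1, 3): 21 + 6 + 5 + 0 = 32
σ = (2, 0, 3, 1): 21 + 6 + 19 + 11 = 57
σ = (2, 1, 0, 3): 21 + 19 + 21 + 0 = 61
σ = (2, 1, 3, 0): 21 + 19 + 19 + 15 = 74
σ = (2, 3, 0, 1): 21 + (-1) + 21 + 11 = 52
σ = (2, 3, 1, 0): 21 + (-1) + 5 + 15 = 40
σ = (3, 0, 1, 2): 18 + 6 + 5 + 0 = 29
σ = (3, 0, 2, 1): 18 + 6 + 21 + 11 = 56
σ = (3, 1, 0, 2): 18 + 19 + 21 + 0 = 58
σ = (3, 1, 2, 0): 18 + 19 + 21 + 15 = 73
σ = (3, 2, 0, 1): 18 + 5 + 21 + 11 = 55
σ = (3, 2, 1, 0): 18 + 5 + 5 + 15 = 43
Optimal value attained by: σ = (3, 0, 1, 2).
Answer: det⊕(A) = 29; verdict: NONSINGULAR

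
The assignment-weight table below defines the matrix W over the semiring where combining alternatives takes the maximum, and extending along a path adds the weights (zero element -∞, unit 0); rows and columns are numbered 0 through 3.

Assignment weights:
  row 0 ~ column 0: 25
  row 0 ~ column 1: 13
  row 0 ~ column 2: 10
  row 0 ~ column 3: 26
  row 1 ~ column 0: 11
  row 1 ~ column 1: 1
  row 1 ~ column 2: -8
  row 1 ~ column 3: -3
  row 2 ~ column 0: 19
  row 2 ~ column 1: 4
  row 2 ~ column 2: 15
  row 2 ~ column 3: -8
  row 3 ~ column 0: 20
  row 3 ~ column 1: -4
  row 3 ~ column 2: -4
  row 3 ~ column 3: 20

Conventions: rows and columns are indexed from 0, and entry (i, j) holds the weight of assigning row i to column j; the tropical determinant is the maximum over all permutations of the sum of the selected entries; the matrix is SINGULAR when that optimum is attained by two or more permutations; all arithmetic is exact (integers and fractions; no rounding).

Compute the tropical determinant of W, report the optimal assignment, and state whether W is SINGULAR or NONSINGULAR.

σ = (0, 1, 2, 3): 25 + 1 + 15 + 20 = 61
σ = (0, 1, 3, 2): 25 + 1 + (-8) + (-4) = 14
σ = (0, 2, 1, 3): 25 + (-8) + 4 + 20 = 41
σ = (0, 2, 3, 1): 25 + (-8) + (-8) + (-4) = 5
σ = (0, 3, 1, 2): 25 + (-3) + 4 + (-4) = 22
σ = (0, 3, 2, 1): 25 + (-3) + 15 + (-4) = 33
σ = (1, 0, 2, 3): 13 + 11 + 15 + 20 = 59
σ = (1, 0, 3, 2): 13 + 11 + (-8) + (-4) = 12
σ = (1, 2, 0, 3): 13 + (-8) + 19 + 20 = 44
σ = (1, 2, 3, 0): 13 + (-8) + (-8) + 20 = 17
σ = (1, 3, 0, 2): 13 + (-3) + 19 + (-4) = 25
σ = (1, 3, 2, 0): 13 + (-3) + 15 + 20 = 45
σ = (2, 0, 1, 3): 10 + 11 + 4 + 20 = 45
σ = (2, 0, 3, 1): 10 + 11 + (-8) + (-4) = 9
σ = (2, 1, 0, 3): 10 + 1 + 19 + 20 = 50
σ = (2, 1, 3, 0): 10 + 1 + (-8) + 20 = 23
σ = (2, 3, 0, 1): 10 + (-3) + 19 + (-4) = 22
σ = (2, 3, 1, 0): 10 + (-3) + 4 + 20 = 31
σ = (3, 0, 1, 2): 26 + 11 + 4 + (-4) = 37
σ = (3, 0, 2, 1): 26 + 11 + 15 + (-4) = 48
σ = (3, 1, 0, 2): 26 + 1 + 19 + (-4) = 42
σ = (3, 1, 2, 0): 26 + 1 + 15 + 20 = 62
σ = (3, 2, 0, 1): 26 + (-8) + 19 + (-4) = 33
σ = (3, 2, 1, 0): 26 + (-8) + 4 + 20 = 42
Optimal value attained by: σ = (3, 1, 2, 0).
Answer: det⊕(W) = 62; verdict: NONSINGULAR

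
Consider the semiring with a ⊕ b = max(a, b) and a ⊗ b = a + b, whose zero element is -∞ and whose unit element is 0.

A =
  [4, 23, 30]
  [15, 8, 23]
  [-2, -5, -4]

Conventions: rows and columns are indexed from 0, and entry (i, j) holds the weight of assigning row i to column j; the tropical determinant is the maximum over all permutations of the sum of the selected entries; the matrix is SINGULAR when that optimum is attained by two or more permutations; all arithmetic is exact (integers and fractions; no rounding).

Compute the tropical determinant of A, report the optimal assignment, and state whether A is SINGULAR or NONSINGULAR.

σ = (0, 1, 2): 4 + 8 + (-4) = 8
σ = (0, 2, 1): 4 + 23 + (-5) = 22
σ = (1, 0, 2): 23 + 15 + (-4) = 34
σ = (1, 2, 0): 23 + 23 + (-2) = 44
σ = (2, 0, 1): 30 + 15 + (-5) = 40
σ = (2, 1, 0): 30 + 8 + (-2) = 36
Optimal value attained by: σ = (1, 2, 0).
Answer: det⊕(A) = 44; verdict: NONSINGULAR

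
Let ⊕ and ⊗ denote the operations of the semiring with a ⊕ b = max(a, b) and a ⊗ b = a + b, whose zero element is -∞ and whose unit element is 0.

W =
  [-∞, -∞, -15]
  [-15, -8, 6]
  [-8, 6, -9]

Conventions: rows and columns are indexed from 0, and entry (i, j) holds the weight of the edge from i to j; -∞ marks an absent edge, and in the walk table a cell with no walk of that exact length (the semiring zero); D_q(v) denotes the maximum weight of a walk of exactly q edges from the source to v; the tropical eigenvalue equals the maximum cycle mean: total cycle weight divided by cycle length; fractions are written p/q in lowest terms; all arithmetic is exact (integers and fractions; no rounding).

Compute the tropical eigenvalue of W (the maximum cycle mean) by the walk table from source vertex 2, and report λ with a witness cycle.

q=0: [-∞, -∞, 0]
q=1: [-8, 6, -9]
q=2: [-9, -2, 12]
q=3: [4, 18, 4]
Optimal cycle mean attained by: cycle 1->2->1, total 6 + 6, length 2.
Answer: λ = 6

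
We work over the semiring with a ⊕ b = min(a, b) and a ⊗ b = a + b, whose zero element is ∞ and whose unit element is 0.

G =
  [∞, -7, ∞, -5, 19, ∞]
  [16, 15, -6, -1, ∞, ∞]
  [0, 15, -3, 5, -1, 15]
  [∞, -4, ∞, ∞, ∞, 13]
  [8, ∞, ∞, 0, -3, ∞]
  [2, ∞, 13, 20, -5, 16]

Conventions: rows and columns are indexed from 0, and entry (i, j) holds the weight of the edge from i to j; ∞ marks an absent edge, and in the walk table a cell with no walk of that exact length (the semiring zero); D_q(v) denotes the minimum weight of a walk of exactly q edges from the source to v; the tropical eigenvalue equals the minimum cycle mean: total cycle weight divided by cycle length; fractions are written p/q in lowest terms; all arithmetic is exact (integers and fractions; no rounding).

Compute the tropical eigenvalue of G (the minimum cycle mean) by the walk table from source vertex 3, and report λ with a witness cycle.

q=0: [∞, ∞, ∞, 0, ∞, ∞]
q=1: [∞, -4, ∞, ∞, ∞, 13]
q=2: [12, 11, -10, -5, 8, 29]
q=3: [-10, -9, -13, -5, -11, 5]
q=4: [-13, -17, -16, -15, -14, 2]
q=5: [-16, -20, -23, -18, -17, -2]
q=6: [-23, -23, -26, -21, -24, -8]
Optimal cycle mean attained by: cycle 0->1->2->0, total (-7) + (-6) + 0, length 3.
Answer: λ = -13/3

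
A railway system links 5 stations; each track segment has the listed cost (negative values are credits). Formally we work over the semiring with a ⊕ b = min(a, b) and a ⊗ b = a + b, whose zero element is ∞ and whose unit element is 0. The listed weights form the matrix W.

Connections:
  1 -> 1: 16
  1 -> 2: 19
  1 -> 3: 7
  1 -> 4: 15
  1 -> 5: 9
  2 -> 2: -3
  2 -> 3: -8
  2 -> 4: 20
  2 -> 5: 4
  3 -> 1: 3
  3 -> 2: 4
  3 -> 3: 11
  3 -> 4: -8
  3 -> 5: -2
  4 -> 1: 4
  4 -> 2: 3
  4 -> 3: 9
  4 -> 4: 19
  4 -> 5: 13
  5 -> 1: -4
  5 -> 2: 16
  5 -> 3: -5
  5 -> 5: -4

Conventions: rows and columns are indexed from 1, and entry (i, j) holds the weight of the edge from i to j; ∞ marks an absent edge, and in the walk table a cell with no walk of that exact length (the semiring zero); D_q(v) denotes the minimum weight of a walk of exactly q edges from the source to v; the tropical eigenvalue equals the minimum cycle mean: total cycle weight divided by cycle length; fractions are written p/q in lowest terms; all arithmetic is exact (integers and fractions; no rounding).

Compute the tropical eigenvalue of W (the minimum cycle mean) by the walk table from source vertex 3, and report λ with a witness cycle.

q=0: [∞, ∞, 0, ∞, ∞]
q=1: [3, 4, 11, -8, -2]
q=2: [-6, -5, -7, 3, -6]
q=3: [-10, -8, -13, -15, -10]
q=4: [-14, -12, -16, -21, -15]
q=5: [-19, -18, -20, -24, -19]
Optimal cycle mean attained by: cycle 2->3->4->2, total (-8) + (-8) + 3, length 3.
Answer: λ = -13/3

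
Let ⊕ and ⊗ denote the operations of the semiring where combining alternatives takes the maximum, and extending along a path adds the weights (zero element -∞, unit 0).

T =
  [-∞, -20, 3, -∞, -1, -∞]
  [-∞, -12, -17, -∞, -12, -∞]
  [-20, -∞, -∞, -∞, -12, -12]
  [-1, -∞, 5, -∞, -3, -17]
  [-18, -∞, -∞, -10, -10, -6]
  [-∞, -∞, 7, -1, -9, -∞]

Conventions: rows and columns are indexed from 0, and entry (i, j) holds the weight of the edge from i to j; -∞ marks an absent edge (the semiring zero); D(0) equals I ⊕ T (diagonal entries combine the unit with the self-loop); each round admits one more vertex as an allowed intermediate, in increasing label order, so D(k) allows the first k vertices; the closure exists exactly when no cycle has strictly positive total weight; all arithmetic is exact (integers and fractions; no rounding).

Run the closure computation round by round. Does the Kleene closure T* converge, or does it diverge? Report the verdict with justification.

D(0):
  [0, -20, 3, -∞, -1, -∞]
  [-∞, 0, -17, -∞, -12, -∞]
  [-20, -∞, 0, -∞, -12, -12]
  [-1, -∞, 5, 0, -3, -17]
  [-18, -∞, -∞, -10, 0, -6]
  [-∞, -∞, 7, -1, -9, 0]
D(1):
  [0, -20, 3, -∞, -1, -∞]
  [-∞, 0, -17, -∞, -12, -∞]
  [-20, -40, 0, -∞, -12, -12]
  [-1, -21, 5, 0, -2, -17]
  [-18, -38, -15, -10, 0, -6]
  [-∞, -∞, 7, -1, -9, 0]
D(2):
  [0, -20, 3, -∞, -1, -∞]
  [-∞, 0, -17, -∞, -12, -∞]
  [-20, -40, 0, -∞, -12, -12]
  [-1, -21, 5, 0, -2, -17]
  [-18, -38, -15, -10, 0, -6]
  [-∞, -∞, 7, -1, -9, 0]
D(3):
  [0, -20, 3, -∞, -1, -9]
  [-37, 0, -17, -∞, -12, -29]
  [-20, -40, 0, -∞, -12, -12]
  [-1, -21, 5, 0, -2, -7]
  [-18, -38, -15, -10, 0, -6]
  [-13, -33, 7, -1, -5, 0]
D(4):
  [0, -20, 3, -∞, -1, -9]
  [-37, 0, -17, -∞, -12, -29]
  [-20, -40, 0, -∞, -12, -12]
  [-1, -21, 5, 0, -2, -7]
  [-11, -31, -5, -10, 0, -6]
  [-2, -22, 7, -1, -3, 0]
D(5):
  [0, -20, 3, -11, -1, -7]
  [-23, 0, -17, -22, -12, -18]
  [-20, -40, 0, -22, -12, -12]
  [-1, -21, 5, 0, -2, -7]
  [-11, -31, -5, -10, 0, -6]
  [-2, -22, 7, -1, -3, 0]
D(6):
  [0, -20, 3, -8, -1, -7]
  [-20, 0, -11, -19, -12, -18]
  [-14, -34, 0, -13, -12, -12]
  [-1, -21, 5, 0, -2, -7]
  [-8, -28, 1, -7, 0, -6]
  [-2, -22, 7, -1, -3, 0]
Key observation: every diagonal entry stays at the unit through all rounds, so no improving cycle exists.
Answer: CONVERGES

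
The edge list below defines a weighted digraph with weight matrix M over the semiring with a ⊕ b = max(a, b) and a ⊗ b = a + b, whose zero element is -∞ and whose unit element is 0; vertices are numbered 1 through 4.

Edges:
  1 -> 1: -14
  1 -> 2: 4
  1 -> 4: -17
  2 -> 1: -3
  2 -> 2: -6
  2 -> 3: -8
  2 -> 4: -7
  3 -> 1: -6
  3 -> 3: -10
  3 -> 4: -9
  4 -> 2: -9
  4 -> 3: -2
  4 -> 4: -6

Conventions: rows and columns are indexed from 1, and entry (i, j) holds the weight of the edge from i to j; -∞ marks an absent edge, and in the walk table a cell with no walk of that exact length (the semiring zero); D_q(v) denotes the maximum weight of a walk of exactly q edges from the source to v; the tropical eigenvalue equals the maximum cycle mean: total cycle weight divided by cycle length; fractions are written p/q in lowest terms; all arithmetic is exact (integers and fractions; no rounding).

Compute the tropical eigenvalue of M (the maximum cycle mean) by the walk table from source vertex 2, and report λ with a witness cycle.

q=0: [-∞, 0, -∞, -∞]
q=1: [-3, -6, -8, -7]
q=2: [-9, 1, -9, -13]
q=3: [-2, -5, -7, -6]
q=4: [-8, 2, -8, -12]
Optimal cycle mean attained by: cycle 1->2->1, total 4 + (-3), length 2.
Answer: λ = 1/2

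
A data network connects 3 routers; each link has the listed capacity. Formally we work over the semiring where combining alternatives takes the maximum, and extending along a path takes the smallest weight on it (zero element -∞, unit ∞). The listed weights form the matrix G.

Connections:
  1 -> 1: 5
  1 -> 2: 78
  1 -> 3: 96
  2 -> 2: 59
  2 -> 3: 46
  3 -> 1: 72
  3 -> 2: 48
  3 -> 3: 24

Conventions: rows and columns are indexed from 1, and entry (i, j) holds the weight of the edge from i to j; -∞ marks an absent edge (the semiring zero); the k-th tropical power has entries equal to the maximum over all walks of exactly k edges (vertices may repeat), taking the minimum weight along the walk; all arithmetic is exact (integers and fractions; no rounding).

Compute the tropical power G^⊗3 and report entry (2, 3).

G^⊗2:
  [72, 59, 46]
  [46, 59, 46]
  [24, 72, 72]
G^⊗3:
  [46, 72, 72]
  [46, 59, 46]
  [72, 59, 46]
Key observation: the optimum is the walk 2->2->2->3, with weight 59 min 59 min 46 = 46.
Optimal value attained by: walk 2->2->2->3.
Answer: (G^⊗3)[2][3] = 46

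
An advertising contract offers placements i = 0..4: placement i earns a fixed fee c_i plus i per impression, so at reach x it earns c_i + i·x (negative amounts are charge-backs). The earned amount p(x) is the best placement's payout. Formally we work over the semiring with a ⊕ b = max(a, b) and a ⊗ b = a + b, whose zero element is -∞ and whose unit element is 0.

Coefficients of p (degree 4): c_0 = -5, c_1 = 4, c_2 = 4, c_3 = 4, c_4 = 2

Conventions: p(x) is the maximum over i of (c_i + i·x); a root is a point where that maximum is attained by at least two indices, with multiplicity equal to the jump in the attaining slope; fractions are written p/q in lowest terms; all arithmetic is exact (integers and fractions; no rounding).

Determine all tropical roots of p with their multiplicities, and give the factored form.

hull edge (i=0, c=-5) to (i=1, c=4): slope 9, span 1
hull edge (i=1, c=4) to (i=3, c=4): slope 0, span 2
hull edge (i=3, c=4) to (i=4, c=2): slope -2, span 1
Factored form: p(x) = 2 ⊗ (x ⊕ (-9)) ⊗ (x ⊕ 0) ⊗ (x ⊕ 0) ⊗ (x ⊕ 2)
Answer: roots = -9 (mult 1), 0 (mult 2), 2 (mult 1)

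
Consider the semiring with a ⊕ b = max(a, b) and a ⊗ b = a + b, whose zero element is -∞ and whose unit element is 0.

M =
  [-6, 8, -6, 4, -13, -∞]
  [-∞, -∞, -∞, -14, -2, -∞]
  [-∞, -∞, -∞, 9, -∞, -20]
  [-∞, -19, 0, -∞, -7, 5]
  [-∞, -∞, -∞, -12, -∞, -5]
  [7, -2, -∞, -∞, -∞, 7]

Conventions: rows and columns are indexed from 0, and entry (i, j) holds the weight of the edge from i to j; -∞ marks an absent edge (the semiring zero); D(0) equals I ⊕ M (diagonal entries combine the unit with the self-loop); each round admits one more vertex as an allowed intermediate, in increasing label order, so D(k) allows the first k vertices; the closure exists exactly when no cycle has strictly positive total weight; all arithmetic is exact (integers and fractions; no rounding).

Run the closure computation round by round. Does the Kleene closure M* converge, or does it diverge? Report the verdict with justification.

Detection: at round 0, diagonal entry (5, 5) turns strictly positive.
Key observation: the cycle 5->5 has total weight 7, which is strictly positive.
Answer: DIVERGES — positive cycle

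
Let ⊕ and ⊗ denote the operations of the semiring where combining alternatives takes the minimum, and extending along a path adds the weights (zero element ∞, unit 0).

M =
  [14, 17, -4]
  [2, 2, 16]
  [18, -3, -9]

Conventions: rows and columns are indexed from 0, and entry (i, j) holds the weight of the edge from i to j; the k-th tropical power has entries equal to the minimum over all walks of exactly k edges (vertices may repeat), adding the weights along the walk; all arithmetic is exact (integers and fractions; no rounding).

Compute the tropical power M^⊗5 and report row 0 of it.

M^⊗2:
  [14, -7, -13]
  [4, 4, -2]
  [-1, -12, -18]
M^⊗3:
  [-5, -16, -22]
  [6, -5, -11]
  [-10, -21, -27]
M^⊗4:
  [-14, -25, -31]
  [-3, -14, -20]
  [-19, -30, -36]
M^⊗5:
  [-23, -34, -40]
  [-12, -23, -29]
  [-28, -39, -45]
Answer: row 0 of M^⊗5 = [-23, -34, -40]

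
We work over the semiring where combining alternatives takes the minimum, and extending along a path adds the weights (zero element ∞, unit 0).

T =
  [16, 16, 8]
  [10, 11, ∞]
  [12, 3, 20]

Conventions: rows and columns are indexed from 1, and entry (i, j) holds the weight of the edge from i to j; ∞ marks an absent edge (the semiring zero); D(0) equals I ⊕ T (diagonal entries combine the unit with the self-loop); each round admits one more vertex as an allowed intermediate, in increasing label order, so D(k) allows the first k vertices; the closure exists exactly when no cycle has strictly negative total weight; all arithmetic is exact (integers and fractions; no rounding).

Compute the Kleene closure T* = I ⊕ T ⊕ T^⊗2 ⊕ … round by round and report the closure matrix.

D(0):
  [0, 16, 8]
  [10, 0, ∞]
  [12, 3, 0]
D(1):
  [0, 16, 8]
  [10, 0, 18]
  [12, 3, 0]
D(2):
  [0, 16, 8]
  [10, 0, 18]
  [12, 3, 0]
D(3):
  [0, 11, 8]
  [10, 0, 18]
  [12, 3, 0]
Answer: T* = [[0, 11, 8], [10, 0, 18], [12, 3, 0]]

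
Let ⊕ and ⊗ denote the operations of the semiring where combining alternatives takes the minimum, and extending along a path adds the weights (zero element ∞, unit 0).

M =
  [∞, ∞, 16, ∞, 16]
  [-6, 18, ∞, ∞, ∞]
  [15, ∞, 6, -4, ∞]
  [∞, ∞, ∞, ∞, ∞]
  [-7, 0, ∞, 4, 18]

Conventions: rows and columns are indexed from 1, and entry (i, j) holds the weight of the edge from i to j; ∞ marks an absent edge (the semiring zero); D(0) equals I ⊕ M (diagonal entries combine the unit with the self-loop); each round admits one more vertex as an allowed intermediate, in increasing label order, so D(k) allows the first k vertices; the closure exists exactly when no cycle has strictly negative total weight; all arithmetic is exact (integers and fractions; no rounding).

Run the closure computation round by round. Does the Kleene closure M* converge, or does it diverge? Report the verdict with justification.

D(0):
  [0, ∞, 16, ∞, 16]
  [-6, 0, ∞, ∞, ∞]
  [15, ∞, 0, -4, ∞]
  [∞, ∞, ∞, 0, ∞]
  [-7, 0, ∞, 4, 0]
D(1):
  [0, ∞, 16, ∞, 16]
  [-6, 0, 10, ∞, 10]
  [15, ∞, 0, -4, 31]
  [∞, ∞, ∞, 0, ∞]
  [-7, 0, 9, 4, 0]
D(2):
  [0, ∞, 16, ∞, 16]
  [-6, 0, 10, ∞, 10]
  [15, ∞, 0, -4, 31]
  [∞, ∞, ∞, 0, ∞]
  [-7, 0, 9, 4, 0]
D(3):
  [0, ∞, 16, 12, 16]
  [-6, 0, 10, 6, 10]
  [15, ∞, 0, -4, 31]
  [∞, ∞, ∞, 0, ∞]
  [-7, 0, 9, 4, 0]
D(4):
  [0, ∞, 16, 12, 16]
  [-6, 0, 10, 6, 10]
  [15, ∞, 0, -4, 31]
  [∞, ∞, ∞, 0, ∞]
  [-7, 0, 9, 4, 0]
D(5):
  [0, 16, 16, 12, 16]
  [-6, 0, 10, 6, 10]
  [15, 31, 0, -4, 31]
  [∞, ∞, ∞, 0, ∞]
  [-7, 0, 9, 4, 0]
Key observation: every diagonal entry stays at the unit through all rounds, so no improving cycle exists.
Answer: CONVERGES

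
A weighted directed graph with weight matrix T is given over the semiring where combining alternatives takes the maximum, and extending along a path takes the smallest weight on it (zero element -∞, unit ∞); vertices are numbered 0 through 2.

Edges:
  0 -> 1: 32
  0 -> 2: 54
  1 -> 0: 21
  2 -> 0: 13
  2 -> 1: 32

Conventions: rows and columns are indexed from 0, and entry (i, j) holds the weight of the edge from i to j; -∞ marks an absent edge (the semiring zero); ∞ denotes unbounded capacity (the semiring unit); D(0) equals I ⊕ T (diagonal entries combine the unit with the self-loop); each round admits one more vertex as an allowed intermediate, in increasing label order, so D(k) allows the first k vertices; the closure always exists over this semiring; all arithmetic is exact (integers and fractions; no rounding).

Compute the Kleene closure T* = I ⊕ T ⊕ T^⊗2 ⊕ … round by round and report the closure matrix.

D(0):
  [∞, 32, 54]
  [21, ∞, -∞]
  [13, 32, ∞]
D(1):
  [∞, 32, 54]
  [21, ∞, 21]
  [13, 32, ∞]
D(2):
  [∞, 32, 54]
  [21, ∞, 21]
  [21, 32, ∞]
D(3):
  [∞, 32, 54]
  [21, ∞, 21]
  [21, 32, ∞]
Answer: T* = [[∞, 32, 54], [21, ∞, 21], [21, 32, ∞]]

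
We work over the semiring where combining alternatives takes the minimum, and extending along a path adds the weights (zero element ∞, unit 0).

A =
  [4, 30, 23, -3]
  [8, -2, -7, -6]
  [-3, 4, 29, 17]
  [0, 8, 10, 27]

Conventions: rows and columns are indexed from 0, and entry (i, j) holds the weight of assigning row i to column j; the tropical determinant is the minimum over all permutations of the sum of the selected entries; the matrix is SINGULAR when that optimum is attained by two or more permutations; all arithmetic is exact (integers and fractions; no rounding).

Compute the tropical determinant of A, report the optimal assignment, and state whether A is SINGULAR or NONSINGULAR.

σ = (0, 1, 2, 3): 4 + (-2) + 29 + 27 = 58
σ = (0, 1, 3, 2): 4 + (-2) + 17 + 10 = 29
σ = (0, 2, 1, 3): 4 + (-7) + 4 + 27 = 28
σ = (0, 2, 3, 1): 4 + (-7) + 17 + 8 = 22
σ = (0, 3, 1, 2): 4 + (-6) + 4 + 10 = 12
σ = (0, 3, 2, 1): 4 + (-6) + 29 + 8 = 35
σ = (1, 0, 2, 3): 30 + 8 + 29 + 27 = 94
σ = (1, 0, 3, 2): 30 + 8 + 17 + 10 = 65
σ = (1, 2, 0, 3): 30 + (-7) + (-3) + 27 = 47
σ = (1, 2, 3, 0): 30 + (-7) + 17 + 0 = 40
σ = (1, 3, 0, 2): 30 + (-6) + (-3) + 10 = 31
σ = (1, 3, 2, 0): 30 + (-6) + 29 + 0 = 53
σ = (2, 0, 1, 3): 23 + 8 + 4 + 27 = 62
σ = (2, 0, 3, 1): 23 + 8 + 17 + 8 = 56
σ = (2, 1, 0, 3): 23 + (-2) + (-3) + 27 = 45
σ = (2, 1, 3, 0): 23 + (-2) + 17 + 0 = 38
σ = (2, 3, 0, 1): 23 + (-6) + (-3) + 8 = 22
σ = (2, 3, 1, 0): 23 + (-6) + 4 + 0 = 21
σ = (3, 0, 1, 2): (-3) + 8 + 4 + 10 = 19
σ = (3, 0, 2, 1): (-3) + 8 + 29 + 8 = 42
σ = (3, 1, 0, 2): (-3) + (-2) + (-3) + 10 = 2
σ = (3, 1, 2, 0): (-3) + (-2) + 29 + 0 = 24
σ = (3, 2, 0, 1): (-3) + (-7) + (-3) + 8 = -5
σ = (3, 2, 1, 0): (-3) + (-7) + 4 + 0 = -6
Optimal value attained by: σ = (3, 2, 1, 0).
Answer: det⊕(A) = -6; verdict: NONSINGULAR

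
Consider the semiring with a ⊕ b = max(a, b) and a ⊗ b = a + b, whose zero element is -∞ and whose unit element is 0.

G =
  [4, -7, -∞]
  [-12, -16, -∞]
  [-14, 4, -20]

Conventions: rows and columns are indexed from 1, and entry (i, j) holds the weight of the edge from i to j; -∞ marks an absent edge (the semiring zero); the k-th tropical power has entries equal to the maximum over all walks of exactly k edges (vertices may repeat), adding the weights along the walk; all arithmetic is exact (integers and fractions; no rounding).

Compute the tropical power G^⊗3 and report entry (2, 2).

G^⊗2:
  [8, -3, -∞]
  [-8, -19, -∞]
  [-8, -12, -40]
G^⊗3:
  [12, 1, -∞]
  [-4, -15, -∞]
  [-4, -15, -60]
Key observation: the optimum is the walk 2->1->1->2, with weight (-12) + 4 + (-7) = -15.
Optimal value attained by: walk 2->1->1->2.
Answer: (G^⊗3)[2][2] = -15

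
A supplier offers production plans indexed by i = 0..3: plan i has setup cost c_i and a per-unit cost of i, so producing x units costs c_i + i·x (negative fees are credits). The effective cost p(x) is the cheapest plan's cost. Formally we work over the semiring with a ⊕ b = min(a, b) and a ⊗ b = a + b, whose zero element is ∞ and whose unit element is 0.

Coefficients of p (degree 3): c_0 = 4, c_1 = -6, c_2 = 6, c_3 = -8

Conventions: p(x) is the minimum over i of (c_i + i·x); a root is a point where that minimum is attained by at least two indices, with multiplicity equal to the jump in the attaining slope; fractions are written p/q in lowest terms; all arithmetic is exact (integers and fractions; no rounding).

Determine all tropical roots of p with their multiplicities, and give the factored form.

hull edge (i=0, c=4) to (i=1, c=-6): slope -10, span 1
hull edge (i=1, c=-6) to (i=3, c=-8): slope -1, span 2
Factored form: p(x) = -8 ⊗ (x ⊕ 1) ⊗ (x ⊕ 1) ⊗ (x ⊕ 10)
Answer: roots = 1 (mult 2), 10 (mult 1)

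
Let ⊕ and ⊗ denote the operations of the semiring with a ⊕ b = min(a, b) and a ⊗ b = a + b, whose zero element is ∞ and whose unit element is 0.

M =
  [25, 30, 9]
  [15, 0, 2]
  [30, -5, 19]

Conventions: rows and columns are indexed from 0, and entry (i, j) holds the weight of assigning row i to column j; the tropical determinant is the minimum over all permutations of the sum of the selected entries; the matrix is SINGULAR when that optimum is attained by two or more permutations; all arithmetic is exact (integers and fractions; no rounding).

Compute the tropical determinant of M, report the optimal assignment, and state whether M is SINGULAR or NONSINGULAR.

σ = (0, 1, 2): 25 + 0 + 19 = 44
σ = (0, 2, 1): 25 + 2 + (-5) = 22
σ = (1, 0, 2): 30 + 15 + 19 = 64
σ = (1, 2, 0): 30 + 2 + 30 = 62
σ = (2, 0, 1): 9 + 15 + (-5) = 19
σ = (2, 1, 0): 9 + 0 + 30 = 39
Optimal value attained by: σ = (2, 0, 1).
Answer: det⊕(M) = 19; verdict: NONSINGULAR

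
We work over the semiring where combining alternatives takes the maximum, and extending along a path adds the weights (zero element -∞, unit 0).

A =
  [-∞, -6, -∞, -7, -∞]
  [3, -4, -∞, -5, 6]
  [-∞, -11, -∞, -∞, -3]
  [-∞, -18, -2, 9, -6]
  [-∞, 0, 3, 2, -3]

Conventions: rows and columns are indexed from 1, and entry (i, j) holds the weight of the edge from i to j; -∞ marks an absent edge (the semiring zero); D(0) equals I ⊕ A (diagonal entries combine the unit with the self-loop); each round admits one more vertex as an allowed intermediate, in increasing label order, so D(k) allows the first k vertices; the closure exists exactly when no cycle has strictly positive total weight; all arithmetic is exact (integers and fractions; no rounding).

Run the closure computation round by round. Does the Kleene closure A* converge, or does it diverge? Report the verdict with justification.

Detection: at round 0, diagonal entry (4, 4) turns strictly positive.
Key observation: the cycle 4->4 has total weight 9, which is strictly positive.
Answer: DIVERGES — positive cycle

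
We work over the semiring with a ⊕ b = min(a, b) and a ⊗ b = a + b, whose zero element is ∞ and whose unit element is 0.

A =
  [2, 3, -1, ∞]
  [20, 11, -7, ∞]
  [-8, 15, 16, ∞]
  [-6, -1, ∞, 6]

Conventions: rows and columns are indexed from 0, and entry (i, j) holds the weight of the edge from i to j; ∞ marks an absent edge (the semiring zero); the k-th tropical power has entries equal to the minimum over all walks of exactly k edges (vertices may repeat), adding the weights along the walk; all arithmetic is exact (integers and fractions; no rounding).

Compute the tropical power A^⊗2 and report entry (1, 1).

A^⊗2:
  [-9, 5, -4, ∞]
  [-15, 8, 4, ∞]
  [-6, -5, -9, ∞]
  [-4, -3, -8, 12]
Key observation: the optimum is the walk 1->2->1, with weight (-7) + 15 = 8.
Optimal value attained by: walk 1->2->1.
Answer: (A^⊗2)[1][1] = 8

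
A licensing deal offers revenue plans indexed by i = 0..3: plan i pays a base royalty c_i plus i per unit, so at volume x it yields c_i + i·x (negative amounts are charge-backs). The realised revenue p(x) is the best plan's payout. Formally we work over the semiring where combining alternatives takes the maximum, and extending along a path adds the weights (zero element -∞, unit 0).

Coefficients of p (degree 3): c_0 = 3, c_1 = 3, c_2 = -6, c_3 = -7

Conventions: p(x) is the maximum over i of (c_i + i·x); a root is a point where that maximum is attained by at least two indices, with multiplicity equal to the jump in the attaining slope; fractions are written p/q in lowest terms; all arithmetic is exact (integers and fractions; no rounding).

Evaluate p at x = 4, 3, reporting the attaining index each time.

p(4) = max(3+0·4=3, 3+1·4=7, -6+2·4=2, -7+3·4=5) = 7 (attained by i=1)
p(3) = max(3+0·3=3, 3+1·3=6, -6+2·3=0, -7+3·3=2) = 6 (attained by i=1)
Answer: p(4) = 7; p(3) = 6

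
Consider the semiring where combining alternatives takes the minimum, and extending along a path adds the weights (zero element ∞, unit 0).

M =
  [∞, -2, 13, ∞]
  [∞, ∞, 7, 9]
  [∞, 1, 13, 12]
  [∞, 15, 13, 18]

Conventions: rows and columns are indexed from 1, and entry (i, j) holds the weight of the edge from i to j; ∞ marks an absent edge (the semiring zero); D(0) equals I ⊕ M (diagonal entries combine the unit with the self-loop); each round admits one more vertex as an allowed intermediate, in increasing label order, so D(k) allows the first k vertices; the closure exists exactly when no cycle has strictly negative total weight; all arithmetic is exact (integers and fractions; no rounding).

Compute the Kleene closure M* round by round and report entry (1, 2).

D(0):
  [0, -2, 13, ∞]
  [∞, 0, 7, 9]
  [∞, 1, 0, 12]
  [∞, 15, 13, 0]
D(1):
  [0, -2, 13, ∞]
  [∞, 0, 7, 9]
  [∞, 1, 0, 12]
  [∞, 15, 13, 0]
D(2):
  [0, -2, 5, 7]
  [∞, 0, 7, 9]
  [∞, 1, 0, 10]
  [∞, 15, 13, 0]
D(3):
  [0, -2, 5, 7]
  [∞, 0, 7, 9]
  [∞, 1, 0, 10]
  [∞, 14, 13, 0]
D(4):
  [0, -2, 5, 7]
  [∞, 0, 7, 9]
  [∞, 1, 0, 10]
  [∞, 14, 13, 0]
Answer: M*[1][2] = -2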